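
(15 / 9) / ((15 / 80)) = 80 / 9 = 8.89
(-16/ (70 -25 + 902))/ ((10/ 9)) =-72/ 4735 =-0.02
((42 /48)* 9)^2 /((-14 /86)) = -24381 /64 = -380.95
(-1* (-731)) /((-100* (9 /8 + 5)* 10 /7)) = -731 /875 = -0.84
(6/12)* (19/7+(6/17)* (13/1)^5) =15594629/238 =65523.65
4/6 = 2/3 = 0.67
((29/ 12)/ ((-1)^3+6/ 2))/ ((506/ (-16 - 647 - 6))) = -6467/ 4048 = -1.60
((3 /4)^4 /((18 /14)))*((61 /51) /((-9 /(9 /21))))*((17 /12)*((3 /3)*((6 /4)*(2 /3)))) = -61 /3072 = -0.02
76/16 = 19/4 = 4.75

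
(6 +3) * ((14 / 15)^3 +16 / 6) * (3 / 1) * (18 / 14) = 105696 / 875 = 120.80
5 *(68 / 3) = 340 / 3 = 113.33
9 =9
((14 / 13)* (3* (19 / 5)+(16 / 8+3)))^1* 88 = 101024 / 65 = 1554.22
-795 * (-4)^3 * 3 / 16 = 9540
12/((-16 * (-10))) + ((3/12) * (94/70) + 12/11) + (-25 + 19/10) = -66523/3080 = -21.60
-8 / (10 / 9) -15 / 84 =-1033 / 140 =-7.38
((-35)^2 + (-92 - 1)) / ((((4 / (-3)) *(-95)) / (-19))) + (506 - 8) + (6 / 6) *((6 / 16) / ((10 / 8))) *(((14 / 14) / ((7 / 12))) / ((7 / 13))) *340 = 159969 / 245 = 652.93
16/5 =3.20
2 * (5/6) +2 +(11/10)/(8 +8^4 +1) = 451583/123150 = 3.67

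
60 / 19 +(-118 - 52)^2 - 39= 548419 / 19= 28864.16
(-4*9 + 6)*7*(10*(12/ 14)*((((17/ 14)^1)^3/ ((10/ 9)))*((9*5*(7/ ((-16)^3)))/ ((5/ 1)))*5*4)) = 89539425/ 100352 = 892.25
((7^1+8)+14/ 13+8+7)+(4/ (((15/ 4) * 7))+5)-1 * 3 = 45358/ 1365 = 33.23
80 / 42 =40 / 21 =1.90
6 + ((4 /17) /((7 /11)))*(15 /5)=846 /119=7.11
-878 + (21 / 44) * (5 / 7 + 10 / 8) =-14033 / 16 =-877.06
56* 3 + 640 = 808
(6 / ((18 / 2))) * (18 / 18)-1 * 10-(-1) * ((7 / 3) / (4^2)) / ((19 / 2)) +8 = -601 / 456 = -1.32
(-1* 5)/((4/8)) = -10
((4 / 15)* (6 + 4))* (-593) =-1581.33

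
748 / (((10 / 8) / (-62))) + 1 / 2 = -371003 / 10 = -37100.30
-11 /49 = -0.22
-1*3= -3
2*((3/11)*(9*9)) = 486/11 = 44.18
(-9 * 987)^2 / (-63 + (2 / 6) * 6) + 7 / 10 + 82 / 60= -1183613444 / 915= -1293566.61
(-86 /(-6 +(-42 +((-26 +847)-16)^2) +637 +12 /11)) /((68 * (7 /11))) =-5203 /1698074308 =-0.00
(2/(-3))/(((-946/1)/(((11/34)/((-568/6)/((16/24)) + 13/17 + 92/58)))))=-29/17762526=-0.00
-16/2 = -8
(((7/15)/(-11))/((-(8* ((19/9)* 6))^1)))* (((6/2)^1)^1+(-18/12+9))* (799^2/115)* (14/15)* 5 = 218971543/1922800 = 113.88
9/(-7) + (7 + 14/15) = 698/105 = 6.65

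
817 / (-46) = -817 / 46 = -17.76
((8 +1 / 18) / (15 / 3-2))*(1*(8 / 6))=290 / 81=3.58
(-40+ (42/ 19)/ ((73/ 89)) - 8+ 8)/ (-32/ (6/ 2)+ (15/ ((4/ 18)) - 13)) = -310452/ 364781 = -0.85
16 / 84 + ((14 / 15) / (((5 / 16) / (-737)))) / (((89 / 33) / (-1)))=38144228 / 46725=816.36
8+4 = 12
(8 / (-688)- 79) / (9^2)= -755 / 774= -0.98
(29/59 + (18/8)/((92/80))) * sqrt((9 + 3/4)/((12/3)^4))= 1661 * sqrt(39)/21712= 0.48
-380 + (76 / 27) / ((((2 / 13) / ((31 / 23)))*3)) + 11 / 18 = -1382975 / 3726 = -371.17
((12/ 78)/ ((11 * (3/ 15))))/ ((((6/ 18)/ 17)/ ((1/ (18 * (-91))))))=-85/ 39039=-0.00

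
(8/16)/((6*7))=1/84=0.01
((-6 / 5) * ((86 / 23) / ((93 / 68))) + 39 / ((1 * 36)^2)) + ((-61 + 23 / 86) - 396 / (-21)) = -20918842787 / 463564080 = -45.13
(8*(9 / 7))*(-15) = -1080 / 7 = -154.29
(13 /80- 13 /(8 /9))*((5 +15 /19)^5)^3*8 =-483307613201390820700000000000000 /15181127029874798299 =-31836082541849.12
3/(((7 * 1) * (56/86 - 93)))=-129/27797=-0.00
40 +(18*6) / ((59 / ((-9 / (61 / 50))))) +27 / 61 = 96953 / 3599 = 26.94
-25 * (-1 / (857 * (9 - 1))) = 25 / 6856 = 0.00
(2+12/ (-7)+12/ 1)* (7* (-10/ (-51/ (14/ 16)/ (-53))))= -782.01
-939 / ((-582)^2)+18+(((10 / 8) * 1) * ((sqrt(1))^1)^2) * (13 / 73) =75086509 / 4121142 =18.22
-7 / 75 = -0.09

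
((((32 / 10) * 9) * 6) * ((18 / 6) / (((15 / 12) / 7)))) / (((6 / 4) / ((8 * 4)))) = 1548288 / 25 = 61931.52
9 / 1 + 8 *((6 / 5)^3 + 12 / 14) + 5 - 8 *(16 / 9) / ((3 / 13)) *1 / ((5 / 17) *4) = -418258 / 23625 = -17.70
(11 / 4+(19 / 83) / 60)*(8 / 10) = 13714 / 6225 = 2.20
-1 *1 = -1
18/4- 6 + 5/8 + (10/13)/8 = -81/104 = -0.78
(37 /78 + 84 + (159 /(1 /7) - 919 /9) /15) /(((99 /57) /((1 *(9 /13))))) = 60.53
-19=-19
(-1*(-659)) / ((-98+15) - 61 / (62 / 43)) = -40858 / 7769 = -5.26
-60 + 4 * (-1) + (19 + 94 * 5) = 425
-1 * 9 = -9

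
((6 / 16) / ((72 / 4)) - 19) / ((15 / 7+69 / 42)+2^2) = -6377 / 2616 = -2.44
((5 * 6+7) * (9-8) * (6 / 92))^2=12321 / 2116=5.82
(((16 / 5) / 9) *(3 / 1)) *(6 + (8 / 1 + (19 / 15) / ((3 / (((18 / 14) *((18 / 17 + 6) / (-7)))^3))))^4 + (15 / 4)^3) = 18367181909485482197250508181911119959983 / 6697169138290685879316597298571289660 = 2742.53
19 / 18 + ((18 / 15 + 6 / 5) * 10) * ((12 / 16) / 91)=2053 / 1638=1.25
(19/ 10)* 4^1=38/ 5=7.60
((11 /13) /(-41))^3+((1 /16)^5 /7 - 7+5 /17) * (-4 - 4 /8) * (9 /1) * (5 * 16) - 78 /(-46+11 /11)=769777744129369577521 /35426624476938240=21728.79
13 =13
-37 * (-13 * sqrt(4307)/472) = 481 * sqrt(4307)/472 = 66.88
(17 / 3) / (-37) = -17 / 111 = -0.15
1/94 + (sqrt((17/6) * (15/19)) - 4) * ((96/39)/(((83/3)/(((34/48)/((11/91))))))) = -178063/85822 + 238 * sqrt(3230)/17347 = -1.30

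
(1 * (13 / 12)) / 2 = 13 / 24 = 0.54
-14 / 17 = -0.82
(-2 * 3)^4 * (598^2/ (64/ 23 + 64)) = 55518021/ 8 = 6939752.62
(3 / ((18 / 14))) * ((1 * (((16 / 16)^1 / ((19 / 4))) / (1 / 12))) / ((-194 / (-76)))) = 224 / 97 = 2.31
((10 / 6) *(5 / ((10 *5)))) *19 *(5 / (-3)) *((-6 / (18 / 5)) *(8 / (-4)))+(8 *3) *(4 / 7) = -733 / 189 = -3.88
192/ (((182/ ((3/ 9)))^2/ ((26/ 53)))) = 32/ 101283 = 0.00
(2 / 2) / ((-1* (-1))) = 1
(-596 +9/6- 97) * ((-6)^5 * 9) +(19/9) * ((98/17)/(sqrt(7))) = 266 * sqrt(7)/153 +48393936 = 48393940.60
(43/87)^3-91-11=-67087799/658503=-101.88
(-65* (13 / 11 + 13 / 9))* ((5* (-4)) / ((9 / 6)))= 676000 / 297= 2276.09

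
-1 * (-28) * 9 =252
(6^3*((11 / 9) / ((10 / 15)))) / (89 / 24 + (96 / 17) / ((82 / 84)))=41.71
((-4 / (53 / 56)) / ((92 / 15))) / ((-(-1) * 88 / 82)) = -8610 / 13409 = -0.64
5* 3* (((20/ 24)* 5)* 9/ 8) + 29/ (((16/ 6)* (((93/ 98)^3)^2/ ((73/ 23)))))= 9330946972825801/ 79364129169744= 117.57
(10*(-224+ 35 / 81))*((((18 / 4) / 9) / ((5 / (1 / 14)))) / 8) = -2587 / 1296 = -2.00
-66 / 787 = -0.08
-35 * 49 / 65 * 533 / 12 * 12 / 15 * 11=-154693 / 15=-10312.87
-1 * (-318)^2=-101124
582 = 582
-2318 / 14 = -1159 / 7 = -165.57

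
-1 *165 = -165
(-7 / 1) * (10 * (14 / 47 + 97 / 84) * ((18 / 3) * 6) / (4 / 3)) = -258075 / 94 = -2745.48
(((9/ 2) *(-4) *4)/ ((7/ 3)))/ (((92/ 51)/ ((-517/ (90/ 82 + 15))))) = 884493/ 1610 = 549.37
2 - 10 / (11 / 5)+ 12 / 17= -344 / 187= -1.84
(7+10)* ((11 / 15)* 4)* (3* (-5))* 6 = -4488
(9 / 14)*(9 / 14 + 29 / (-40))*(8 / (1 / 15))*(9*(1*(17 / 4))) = -95013 / 392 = -242.38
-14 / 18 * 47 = -329 / 9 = -36.56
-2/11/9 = -2/99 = -0.02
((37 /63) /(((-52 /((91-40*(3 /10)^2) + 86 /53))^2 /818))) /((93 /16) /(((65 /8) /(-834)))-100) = -8422048407373 /4166886218040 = -2.02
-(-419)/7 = 419/7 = 59.86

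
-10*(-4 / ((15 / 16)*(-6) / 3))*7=-448 / 3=-149.33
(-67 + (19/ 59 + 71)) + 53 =3382/ 59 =57.32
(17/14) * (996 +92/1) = 9248/7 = 1321.14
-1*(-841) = 841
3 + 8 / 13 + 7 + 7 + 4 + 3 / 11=3130 / 143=21.89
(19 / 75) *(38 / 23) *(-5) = -2.09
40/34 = 1.18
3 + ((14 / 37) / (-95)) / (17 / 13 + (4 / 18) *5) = 2982597 / 994745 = 3.00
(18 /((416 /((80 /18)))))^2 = 25 /676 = 0.04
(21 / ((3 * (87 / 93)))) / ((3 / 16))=3472 / 87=39.91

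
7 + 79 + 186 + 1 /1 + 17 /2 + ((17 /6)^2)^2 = 448345 /1296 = 345.95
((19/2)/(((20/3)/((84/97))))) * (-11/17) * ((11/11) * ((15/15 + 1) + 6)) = -52668/8245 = -6.39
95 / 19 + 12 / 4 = 8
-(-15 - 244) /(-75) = -3.45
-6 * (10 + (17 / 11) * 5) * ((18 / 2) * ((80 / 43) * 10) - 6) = -8122140 / 473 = -17171.54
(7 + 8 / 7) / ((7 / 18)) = 1026 / 49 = 20.94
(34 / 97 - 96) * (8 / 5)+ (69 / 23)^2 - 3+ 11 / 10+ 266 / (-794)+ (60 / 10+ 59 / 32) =-852930837 / 6161440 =-138.43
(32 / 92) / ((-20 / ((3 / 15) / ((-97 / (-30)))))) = -12 / 11155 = -0.00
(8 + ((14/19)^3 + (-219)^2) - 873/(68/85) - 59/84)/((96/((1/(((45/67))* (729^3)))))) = 226198052981/120535905200553360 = 0.00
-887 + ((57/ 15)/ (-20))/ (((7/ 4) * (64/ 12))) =-2483657/ 2800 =-887.02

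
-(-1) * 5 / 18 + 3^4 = 1463 / 18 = 81.28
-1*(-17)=17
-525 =-525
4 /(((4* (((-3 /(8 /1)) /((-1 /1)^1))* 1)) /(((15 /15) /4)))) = 2 /3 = 0.67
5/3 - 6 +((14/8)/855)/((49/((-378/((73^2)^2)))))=-70143655279/16186997370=-4.33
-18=-18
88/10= 44/5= 8.80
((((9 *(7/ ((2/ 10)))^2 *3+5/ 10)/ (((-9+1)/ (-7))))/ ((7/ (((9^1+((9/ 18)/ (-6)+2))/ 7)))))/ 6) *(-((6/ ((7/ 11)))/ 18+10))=-1915137601/ 169344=-11309.16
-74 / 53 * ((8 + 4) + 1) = -962 / 53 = -18.15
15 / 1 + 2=17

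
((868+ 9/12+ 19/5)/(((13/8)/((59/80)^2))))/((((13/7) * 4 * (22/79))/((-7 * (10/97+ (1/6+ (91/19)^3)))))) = -6892367935788505779/63325975398400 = -108839.51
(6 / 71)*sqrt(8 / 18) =0.06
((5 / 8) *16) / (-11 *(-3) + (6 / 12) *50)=5 / 29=0.17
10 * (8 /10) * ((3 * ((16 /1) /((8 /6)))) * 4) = 1152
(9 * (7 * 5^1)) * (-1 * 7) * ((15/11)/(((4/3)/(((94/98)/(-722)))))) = 95175/31768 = 3.00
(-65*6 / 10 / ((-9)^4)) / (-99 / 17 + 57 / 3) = -221 / 489888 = -0.00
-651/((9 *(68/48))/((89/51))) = -77252/867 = -89.10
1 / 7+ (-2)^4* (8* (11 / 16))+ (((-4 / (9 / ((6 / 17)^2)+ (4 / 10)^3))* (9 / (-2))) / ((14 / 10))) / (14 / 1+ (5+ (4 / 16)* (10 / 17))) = 4841534573 / 54922483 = 88.15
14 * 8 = 112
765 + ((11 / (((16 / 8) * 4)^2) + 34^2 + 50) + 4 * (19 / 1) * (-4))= 106699 / 64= 1667.17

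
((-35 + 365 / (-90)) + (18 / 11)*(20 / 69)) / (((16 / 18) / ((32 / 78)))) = -175699 / 9867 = -17.81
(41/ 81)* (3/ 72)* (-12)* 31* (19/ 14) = -24149/ 2268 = -10.65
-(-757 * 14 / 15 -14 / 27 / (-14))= 95377 / 135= 706.50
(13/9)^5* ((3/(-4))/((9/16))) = -1485172/177147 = -8.38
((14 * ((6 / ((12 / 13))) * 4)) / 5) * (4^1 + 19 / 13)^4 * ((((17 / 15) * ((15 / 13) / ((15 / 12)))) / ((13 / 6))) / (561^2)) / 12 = 1423054136 / 171843682725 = 0.01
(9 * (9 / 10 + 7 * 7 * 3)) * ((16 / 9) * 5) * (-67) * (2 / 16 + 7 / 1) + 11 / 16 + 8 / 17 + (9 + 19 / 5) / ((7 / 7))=-7681670377 / 1360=-5648287.04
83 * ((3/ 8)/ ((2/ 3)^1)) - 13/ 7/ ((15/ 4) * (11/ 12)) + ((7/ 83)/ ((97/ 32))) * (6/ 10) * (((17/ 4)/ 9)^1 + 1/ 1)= 6869557427/ 148782480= 46.17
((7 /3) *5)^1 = 35 /3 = 11.67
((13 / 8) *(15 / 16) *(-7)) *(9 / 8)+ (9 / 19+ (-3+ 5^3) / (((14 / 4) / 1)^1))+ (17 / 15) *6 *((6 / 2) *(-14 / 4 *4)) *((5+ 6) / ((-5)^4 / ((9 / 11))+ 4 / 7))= 37086534011 / 1929159680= 19.22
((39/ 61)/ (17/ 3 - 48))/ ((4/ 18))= -1053/ 15494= -0.07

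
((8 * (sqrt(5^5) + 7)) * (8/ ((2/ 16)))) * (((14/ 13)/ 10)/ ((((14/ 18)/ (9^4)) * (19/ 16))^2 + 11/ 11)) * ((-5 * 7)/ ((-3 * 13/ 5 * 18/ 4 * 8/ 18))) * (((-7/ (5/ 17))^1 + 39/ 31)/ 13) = -13492.99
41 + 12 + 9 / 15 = 268 / 5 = 53.60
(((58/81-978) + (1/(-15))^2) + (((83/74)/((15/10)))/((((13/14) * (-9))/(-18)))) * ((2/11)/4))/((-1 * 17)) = 10470057031/182142675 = 57.48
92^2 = 8464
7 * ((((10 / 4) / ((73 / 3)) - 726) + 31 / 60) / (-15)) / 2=22240169 / 131400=169.26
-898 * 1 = -898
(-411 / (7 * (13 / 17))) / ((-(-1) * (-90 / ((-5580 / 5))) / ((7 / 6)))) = -72199 / 65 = -1110.75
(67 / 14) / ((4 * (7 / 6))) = 201 / 196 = 1.03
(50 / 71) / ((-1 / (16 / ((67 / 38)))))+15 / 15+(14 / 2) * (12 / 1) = 373945 / 4757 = 78.61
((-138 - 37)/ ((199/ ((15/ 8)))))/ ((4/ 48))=-19.79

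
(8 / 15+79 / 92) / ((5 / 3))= 1921 / 2300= 0.84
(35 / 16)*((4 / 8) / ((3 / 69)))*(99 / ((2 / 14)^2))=3905055 / 32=122032.97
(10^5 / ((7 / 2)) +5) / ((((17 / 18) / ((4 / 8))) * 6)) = 600105 / 238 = 2521.45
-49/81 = -0.60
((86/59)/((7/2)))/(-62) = -86/12803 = -0.01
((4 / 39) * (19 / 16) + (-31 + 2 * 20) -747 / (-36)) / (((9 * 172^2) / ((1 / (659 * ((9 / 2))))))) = 1165 / 30793704552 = 0.00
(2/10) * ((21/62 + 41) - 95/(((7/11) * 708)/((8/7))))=22099319/2688630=8.22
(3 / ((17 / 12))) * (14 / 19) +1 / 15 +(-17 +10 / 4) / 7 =-30143 / 67830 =-0.44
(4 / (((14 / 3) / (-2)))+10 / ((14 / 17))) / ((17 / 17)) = 73 / 7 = 10.43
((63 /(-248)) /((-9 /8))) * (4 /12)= 7 /93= 0.08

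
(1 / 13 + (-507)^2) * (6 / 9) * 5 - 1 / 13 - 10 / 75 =55693953 / 65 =856830.05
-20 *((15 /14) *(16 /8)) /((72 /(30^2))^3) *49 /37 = -8203125 /74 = -110853.04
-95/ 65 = -19/ 13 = -1.46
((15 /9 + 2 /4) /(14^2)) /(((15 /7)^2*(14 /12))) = 13 /6300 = 0.00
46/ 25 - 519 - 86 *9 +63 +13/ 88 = -2701627/ 2200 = -1228.01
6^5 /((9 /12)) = 10368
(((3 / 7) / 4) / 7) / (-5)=-3 / 980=-0.00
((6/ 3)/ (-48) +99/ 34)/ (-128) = -1171/ 52224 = -0.02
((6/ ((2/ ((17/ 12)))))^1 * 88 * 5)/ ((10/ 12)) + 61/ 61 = 2245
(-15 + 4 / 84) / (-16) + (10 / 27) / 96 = 0.94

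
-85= -85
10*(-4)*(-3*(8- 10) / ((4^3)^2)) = -15 / 256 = -0.06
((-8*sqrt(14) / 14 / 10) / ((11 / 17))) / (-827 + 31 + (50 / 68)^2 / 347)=13638488*sqrt(14) / 122930672095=0.00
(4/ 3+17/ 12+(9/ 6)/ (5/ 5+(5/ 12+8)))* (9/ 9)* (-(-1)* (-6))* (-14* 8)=220920/ 113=1955.04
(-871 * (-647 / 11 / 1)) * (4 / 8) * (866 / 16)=244011521 / 176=1386429.10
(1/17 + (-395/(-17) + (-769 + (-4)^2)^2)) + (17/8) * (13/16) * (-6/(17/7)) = 616926495/1088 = 567028.03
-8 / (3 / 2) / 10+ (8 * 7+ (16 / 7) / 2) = 5944 / 105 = 56.61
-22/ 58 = -11/ 29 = -0.38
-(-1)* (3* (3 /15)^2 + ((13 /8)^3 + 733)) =9438861 /12800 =737.41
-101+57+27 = -17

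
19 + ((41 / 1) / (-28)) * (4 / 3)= 17.05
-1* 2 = -2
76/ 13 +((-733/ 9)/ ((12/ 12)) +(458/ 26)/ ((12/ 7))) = -65.32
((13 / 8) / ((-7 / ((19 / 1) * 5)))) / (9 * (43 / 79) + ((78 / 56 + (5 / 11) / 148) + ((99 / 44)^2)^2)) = -1270686560 / 1839377807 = -0.69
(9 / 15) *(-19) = -57 / 5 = -11.40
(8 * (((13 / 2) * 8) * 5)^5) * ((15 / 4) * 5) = 178220640000000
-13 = -13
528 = 528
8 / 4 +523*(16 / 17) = 8402 / 17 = 494.24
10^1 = 10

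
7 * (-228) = -1596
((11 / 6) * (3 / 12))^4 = 14641 / 331776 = 0.04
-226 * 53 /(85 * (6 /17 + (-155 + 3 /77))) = 461153 /505955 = 0.91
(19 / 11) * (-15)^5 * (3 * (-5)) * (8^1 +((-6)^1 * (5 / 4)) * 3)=-285283380.68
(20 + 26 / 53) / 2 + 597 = 32184 / 53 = 607.25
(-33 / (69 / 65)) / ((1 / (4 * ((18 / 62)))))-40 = -54260 / 713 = -76.10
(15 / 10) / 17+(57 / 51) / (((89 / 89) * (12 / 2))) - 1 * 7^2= -48.73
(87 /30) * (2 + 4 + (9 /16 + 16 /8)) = 3973 /160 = 24.83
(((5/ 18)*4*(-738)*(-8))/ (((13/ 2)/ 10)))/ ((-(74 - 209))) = 26240/ 351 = 74.76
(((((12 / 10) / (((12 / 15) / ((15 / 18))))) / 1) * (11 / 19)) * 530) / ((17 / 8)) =58300 / 323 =180.50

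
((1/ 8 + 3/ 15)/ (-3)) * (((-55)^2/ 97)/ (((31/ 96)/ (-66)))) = 2076360/ 3007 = 690.51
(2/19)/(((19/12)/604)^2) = 105067008/6859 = 15318.12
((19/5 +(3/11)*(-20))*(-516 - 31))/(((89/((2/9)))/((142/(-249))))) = -14136668/10969695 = -1.29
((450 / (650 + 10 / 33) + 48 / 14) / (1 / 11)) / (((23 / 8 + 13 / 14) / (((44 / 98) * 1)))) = 5.35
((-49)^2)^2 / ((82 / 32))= 92236816 / 41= 2249678.44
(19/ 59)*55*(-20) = -20900/ 59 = -354.24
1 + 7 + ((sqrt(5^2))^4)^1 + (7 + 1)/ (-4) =631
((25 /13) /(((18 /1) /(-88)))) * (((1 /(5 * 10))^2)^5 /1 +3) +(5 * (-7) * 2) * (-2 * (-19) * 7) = -2130703125000000000011 /114257812500000000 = -18648.21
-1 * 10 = -10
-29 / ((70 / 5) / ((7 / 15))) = -29 / 30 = -0.97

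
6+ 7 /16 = 103 /16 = 6.44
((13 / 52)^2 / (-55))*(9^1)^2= -81 / 880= -0.09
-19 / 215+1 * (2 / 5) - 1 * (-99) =21352 / 215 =99.31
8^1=8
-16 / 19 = -0.84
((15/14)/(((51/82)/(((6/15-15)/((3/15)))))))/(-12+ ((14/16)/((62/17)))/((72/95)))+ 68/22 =7566879874/546165851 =13.85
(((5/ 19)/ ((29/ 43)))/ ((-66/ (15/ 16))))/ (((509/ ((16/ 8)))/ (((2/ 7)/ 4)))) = -1075/ 691050976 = -0.00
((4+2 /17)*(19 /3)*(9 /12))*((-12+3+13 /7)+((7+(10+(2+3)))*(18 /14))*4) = 35245 /17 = 2073.24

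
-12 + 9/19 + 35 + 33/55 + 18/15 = 25.27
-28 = -28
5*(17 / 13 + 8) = 605 / 13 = 46.54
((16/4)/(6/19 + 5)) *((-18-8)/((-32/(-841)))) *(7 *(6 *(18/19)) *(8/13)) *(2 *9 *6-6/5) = -679030128/505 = -1344614.11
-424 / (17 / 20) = -8480 / 17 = -498.82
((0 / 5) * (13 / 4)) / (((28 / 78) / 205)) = 0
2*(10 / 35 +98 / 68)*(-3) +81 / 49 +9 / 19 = -130329 / 15827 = -8.23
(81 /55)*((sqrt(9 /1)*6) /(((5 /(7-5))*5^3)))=2916 /34375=0.08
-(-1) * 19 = 19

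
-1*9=-9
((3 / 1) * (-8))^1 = -24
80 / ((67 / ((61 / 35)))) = 976 / 469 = 2.08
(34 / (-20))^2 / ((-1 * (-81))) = 289 / 8100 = 0.04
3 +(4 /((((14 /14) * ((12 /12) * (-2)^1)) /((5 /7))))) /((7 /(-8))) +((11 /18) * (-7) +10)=10.35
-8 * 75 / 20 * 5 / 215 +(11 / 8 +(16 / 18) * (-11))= -28175 / 3096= -9.10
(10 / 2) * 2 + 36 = 46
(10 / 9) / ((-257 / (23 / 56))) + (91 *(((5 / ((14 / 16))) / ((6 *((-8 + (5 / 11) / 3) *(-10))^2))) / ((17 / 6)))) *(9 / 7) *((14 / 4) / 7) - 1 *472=-174298164317779 / 369276880140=-472.00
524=524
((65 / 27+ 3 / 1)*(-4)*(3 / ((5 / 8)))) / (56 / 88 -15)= 25696 / 3555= 7.23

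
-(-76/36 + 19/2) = -133/18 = -7.39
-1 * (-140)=140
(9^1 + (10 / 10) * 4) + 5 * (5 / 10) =31 / 2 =15.50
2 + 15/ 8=3.88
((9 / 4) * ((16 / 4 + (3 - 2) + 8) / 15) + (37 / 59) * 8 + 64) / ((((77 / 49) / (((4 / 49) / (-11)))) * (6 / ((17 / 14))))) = -0.07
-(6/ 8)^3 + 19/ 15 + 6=6571/ 960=6.84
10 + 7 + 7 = 24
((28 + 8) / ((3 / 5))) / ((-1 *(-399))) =20 / 133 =0.15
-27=-27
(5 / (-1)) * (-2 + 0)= 10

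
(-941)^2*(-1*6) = -5312886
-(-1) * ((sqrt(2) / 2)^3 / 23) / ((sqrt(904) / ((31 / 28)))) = 31 * sqrt(113) / 582176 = 0.00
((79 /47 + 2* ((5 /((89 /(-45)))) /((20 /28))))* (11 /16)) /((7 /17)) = -4222273 /468496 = -9.01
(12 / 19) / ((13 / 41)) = 492 / 247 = 1.99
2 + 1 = 3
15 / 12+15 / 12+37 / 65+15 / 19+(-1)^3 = 2.86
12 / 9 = 4 / 3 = 1.33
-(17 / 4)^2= -289 / 16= -18.06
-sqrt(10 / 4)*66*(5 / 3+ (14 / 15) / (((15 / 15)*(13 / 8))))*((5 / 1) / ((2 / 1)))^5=-3004375*sqrt(10) / 416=-22838.14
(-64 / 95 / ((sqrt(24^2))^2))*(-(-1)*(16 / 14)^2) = -64 / 41895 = -0.00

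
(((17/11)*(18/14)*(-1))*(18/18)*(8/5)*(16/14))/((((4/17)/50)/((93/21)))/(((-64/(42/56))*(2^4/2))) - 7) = 26421166080/50902308919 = 0.52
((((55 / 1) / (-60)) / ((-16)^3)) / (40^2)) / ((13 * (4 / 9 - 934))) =-0.00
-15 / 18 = -5 / 6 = -0.83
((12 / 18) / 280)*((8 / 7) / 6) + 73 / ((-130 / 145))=-4667959 / 57330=-81.42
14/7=2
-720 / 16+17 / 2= -73 / 2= -36.50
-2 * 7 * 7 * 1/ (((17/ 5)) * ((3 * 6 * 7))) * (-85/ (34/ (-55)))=-9625/ 306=-31.45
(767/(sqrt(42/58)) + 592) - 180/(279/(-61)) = 19572/31 + 767* sqrt(609)/21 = 1532.69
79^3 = 493039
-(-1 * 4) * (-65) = -260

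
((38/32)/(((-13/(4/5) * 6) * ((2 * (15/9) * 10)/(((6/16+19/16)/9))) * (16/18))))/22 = -19/5857280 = -0.00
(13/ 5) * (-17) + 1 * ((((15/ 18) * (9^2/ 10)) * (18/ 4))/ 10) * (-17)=-7667/ 80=-95.84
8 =8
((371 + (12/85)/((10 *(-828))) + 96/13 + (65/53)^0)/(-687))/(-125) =289261787/65475393750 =0.00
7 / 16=0.44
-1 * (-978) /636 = 1.54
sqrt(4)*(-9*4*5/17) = -360/17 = -21.18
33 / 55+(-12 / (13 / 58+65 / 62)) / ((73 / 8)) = -22623 / 52195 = -0.43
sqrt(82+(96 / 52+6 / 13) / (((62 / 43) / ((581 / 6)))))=3 * sqrt(17105738) / 806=15.39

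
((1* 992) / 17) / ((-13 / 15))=-14880 / 221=-67.33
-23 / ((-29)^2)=-0.03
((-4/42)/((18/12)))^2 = 16/3969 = 0.00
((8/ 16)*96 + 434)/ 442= 241/ 221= 1.09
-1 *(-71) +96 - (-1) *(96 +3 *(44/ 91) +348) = 55733/ 91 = 612.45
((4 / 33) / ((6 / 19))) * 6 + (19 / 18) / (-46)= 2.28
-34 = -34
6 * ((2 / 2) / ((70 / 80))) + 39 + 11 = 398 / 7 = 56.86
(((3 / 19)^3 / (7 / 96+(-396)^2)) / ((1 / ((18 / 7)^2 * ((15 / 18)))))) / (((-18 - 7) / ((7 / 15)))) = -0.00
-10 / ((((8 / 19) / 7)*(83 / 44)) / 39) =-285285 / 83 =-3437.17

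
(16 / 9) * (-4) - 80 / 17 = -1808 / 153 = -11.82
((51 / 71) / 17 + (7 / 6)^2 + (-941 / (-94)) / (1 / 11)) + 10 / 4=13697497 / 120132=114.02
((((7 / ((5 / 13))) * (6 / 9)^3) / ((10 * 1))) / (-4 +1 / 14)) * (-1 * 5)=5096 / 7425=0.69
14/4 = 7/2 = 3.50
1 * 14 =14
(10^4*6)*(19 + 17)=2160000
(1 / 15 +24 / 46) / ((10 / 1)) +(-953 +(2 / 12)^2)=-952.91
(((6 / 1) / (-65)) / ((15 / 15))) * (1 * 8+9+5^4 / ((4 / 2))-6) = -1941 / 65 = -29.86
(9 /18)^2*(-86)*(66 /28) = -1419 /28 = -50.68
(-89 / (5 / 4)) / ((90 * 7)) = -178 / 1575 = -0.11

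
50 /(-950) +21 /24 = 125 /152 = 0.82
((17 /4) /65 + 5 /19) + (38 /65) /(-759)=1228969 /3749460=0.33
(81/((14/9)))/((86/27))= 19683/1204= 16.35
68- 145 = -77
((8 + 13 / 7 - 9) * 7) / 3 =2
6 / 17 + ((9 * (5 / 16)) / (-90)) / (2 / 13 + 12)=30115 / 85952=0.35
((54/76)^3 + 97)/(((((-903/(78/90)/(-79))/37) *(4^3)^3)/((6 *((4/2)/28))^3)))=87000344457/1060775038812160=0.00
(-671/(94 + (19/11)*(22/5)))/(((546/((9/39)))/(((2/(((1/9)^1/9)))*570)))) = -77450175/300482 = -257.75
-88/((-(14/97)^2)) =206998/49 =4224.45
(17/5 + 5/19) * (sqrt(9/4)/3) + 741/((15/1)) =4867/95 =51.23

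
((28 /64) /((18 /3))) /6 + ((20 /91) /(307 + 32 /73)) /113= 538770181 /44310022848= 0.01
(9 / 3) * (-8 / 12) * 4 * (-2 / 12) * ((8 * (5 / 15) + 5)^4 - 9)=1116448 / 243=4594.44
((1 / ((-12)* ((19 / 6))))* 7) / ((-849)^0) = -7 / 38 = -0.18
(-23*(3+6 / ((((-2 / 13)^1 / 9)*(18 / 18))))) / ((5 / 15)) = 24012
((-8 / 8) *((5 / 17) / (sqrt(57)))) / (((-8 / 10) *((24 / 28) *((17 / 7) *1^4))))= 1225 *sqrt(57) / 395352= 0.02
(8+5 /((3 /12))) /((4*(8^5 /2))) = 7 /16384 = 0.00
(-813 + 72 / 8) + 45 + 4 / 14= -758.71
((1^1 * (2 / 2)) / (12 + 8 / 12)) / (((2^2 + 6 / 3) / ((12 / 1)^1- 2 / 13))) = 77 / 494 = 0.16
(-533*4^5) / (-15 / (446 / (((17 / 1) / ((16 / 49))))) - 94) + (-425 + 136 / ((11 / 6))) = 40205715171 / 7516069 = 5349.30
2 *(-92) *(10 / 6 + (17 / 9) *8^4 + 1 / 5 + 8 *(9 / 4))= -64225936 / 45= -1427243.02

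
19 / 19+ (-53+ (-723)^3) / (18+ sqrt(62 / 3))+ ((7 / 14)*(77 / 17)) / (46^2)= -146826103526601 / 6546904+ 37793312*sqrt(186) / 91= -16762711.00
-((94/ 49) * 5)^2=-220900/ 2401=-92.00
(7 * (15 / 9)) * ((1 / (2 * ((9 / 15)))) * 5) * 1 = 875 / 18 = 48.61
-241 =-241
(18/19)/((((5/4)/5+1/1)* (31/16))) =1152/2945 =0.39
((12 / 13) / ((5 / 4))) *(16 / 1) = 768 / 65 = 11.82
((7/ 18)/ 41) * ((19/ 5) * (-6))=-133/ 615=-0.22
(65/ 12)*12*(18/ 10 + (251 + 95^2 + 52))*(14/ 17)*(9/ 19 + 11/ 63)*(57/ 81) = 941190224/ 4131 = 227835.93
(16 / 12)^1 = 1.33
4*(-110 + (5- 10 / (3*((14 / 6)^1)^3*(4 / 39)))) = -147570 / 343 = -430.23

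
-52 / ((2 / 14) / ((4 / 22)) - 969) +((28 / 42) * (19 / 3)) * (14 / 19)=386092 / 121995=3.16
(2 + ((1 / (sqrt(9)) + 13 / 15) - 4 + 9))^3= 68921 / 125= 551.37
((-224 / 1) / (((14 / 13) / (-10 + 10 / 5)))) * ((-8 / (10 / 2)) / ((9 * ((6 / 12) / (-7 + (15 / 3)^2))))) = -53248 / 5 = -10649.60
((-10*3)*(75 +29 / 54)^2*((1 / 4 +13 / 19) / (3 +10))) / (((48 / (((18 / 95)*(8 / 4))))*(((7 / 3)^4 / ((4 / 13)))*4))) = -1181315111 / 4687443488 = -0.25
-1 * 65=-65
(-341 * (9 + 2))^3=-52776573751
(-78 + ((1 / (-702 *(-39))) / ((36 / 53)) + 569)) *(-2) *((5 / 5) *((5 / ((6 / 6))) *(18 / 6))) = -2419667905 / 164268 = -14730.00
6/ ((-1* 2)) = -3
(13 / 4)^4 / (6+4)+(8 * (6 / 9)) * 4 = 249523 / 7680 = 32.49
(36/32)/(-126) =-1/112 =-0.01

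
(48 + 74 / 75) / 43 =3674 / 3225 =1.14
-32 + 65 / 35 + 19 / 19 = -204 / 7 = -29.14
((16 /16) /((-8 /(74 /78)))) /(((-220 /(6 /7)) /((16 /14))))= 37 /70070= 0.00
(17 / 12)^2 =289 / 144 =2.01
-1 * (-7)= 7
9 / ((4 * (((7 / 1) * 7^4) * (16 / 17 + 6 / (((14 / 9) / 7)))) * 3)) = 51 / 31933300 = 0.00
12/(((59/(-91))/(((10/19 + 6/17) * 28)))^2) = 6283719257088/363169249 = 17302.45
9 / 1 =9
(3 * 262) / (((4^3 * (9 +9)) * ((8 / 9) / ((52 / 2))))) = 5109 / 256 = 19.96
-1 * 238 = -238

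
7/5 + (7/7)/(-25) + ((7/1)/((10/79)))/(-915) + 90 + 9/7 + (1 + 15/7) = 6131387/64050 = 95.73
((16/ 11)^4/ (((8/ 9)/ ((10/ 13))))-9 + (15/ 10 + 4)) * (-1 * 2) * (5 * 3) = -2133435/ 190333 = -11.21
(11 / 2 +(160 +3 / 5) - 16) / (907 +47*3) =1501 / 10480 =0.14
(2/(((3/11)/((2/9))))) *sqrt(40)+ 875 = 88 *sqrt(10)/27+ 875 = 885.31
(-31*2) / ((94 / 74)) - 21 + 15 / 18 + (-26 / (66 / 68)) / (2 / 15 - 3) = -7953883 / 133386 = -59.63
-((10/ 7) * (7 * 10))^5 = -10000000000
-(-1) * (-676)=-676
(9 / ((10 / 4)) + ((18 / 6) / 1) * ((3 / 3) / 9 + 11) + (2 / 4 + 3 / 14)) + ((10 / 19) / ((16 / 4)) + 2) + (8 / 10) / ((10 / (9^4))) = 11264951 / 19950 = 564.66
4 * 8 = 32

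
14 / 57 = 0.25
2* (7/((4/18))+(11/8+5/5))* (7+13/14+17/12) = 212735/336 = 633.14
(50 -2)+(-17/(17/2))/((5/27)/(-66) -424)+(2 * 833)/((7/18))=3273145800/755573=4332.00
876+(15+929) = 1820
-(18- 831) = 813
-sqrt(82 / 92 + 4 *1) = -15 *sqrt(46) / 46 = -2.21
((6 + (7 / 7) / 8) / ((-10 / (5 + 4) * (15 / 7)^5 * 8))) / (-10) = 823543 / 540000000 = 0.00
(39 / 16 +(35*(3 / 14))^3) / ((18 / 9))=6789 / 32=212.16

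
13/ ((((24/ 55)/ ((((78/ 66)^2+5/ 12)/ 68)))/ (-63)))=-50.05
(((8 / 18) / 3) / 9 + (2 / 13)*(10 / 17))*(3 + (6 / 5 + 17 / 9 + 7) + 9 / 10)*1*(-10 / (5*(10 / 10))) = -2.99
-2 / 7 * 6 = -12 / 7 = -1.71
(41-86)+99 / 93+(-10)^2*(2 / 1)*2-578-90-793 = -34253 / 31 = -1104.94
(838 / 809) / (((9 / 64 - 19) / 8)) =-429056 / 976463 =-0.44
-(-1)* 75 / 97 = 75 / 97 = 0.77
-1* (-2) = 2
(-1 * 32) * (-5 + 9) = -128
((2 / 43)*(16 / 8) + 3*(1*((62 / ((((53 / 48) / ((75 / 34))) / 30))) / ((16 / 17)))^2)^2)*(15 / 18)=618289093409853594529810 / 1017872049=607433020699690.71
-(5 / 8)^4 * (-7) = 1.07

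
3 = 3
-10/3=-3.33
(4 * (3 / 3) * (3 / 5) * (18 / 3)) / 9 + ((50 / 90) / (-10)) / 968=139387 / 87120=1.60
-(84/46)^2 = -1764/529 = -3.33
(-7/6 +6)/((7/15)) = 145/14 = 10.36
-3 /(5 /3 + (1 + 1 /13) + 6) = -117 /341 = -0.34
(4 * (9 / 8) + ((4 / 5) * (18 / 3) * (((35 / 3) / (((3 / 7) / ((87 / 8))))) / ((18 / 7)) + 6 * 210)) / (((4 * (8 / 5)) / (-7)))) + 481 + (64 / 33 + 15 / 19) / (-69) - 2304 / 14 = -133706082305 / 19381824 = -6898.53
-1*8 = -8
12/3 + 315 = 319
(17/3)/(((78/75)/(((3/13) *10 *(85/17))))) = 10625/169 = 62.87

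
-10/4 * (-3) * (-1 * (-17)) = 255/2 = 127.50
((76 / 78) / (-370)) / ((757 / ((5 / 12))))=-19 / 13108212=-0.00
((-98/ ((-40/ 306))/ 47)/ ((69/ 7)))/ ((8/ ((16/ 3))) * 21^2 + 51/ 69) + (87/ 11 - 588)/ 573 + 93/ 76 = 244338451773/ 1143089347180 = 0.21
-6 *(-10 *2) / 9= 40 / 3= 13.33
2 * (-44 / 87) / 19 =-0.05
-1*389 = -389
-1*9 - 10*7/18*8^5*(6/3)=-2293841/9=-254871.22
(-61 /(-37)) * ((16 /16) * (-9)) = -549 /37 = -14.84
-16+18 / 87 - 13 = -835 / 29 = -28.79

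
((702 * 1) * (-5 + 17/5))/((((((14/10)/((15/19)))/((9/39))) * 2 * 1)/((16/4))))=-38880/133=-292.33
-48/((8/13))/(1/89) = -6942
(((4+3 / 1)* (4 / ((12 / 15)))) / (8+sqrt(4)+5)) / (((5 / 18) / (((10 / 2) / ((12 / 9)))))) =63 / 2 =31.50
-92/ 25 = -3.68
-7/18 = -0.39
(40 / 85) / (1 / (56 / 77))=64 / 187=0.34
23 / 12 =1.92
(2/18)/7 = 1/63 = 0.02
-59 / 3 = -19.67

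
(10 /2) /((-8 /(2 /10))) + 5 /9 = 31 /72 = 0.43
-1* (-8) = 8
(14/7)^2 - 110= -106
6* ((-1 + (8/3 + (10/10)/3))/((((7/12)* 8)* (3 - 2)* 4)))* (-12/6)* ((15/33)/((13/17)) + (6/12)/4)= -7407/8008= -0.92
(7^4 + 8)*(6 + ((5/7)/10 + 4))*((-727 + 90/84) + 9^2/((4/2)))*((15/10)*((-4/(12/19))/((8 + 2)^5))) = 15482452689/9800000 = 1579.84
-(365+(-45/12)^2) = -6065/16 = -379.06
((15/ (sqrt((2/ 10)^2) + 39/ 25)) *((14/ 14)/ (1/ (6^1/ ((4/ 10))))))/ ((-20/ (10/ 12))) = -1875/ 352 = -5.33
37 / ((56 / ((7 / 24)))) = 37 / 192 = 0.19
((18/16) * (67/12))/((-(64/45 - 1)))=-9045/608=-14.88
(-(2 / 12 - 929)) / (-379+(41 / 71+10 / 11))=-4352513 / 1769028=-2.46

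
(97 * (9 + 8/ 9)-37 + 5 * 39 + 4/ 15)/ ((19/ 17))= 854879/ 855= 999.86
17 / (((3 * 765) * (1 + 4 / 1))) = 1 / 675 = 0.00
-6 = -6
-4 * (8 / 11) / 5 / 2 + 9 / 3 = 149 / 55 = 2.71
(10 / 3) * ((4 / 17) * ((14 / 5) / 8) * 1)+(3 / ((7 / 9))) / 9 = 251 / 357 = 0.70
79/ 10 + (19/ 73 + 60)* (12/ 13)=602851/ 9490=63.52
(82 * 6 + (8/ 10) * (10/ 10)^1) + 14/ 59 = 145446/ 295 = 493.04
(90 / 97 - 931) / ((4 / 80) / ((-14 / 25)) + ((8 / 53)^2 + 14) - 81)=14191494968 / 1023333413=13.87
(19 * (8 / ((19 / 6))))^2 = 2304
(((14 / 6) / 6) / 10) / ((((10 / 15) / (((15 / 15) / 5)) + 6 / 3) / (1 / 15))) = 0.00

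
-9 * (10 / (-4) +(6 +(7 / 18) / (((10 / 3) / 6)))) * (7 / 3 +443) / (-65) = 84168 / 325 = 258.98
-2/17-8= -138/17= -8.12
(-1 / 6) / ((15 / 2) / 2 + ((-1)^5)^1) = -2 / 33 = -0.06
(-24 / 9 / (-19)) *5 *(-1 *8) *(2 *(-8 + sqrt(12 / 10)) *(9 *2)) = 1395.45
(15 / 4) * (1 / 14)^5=15 / 2151296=0.00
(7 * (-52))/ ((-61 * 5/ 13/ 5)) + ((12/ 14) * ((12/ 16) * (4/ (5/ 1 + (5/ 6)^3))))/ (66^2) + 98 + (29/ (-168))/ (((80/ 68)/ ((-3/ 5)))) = 1749838148833/ 9961397600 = 175.66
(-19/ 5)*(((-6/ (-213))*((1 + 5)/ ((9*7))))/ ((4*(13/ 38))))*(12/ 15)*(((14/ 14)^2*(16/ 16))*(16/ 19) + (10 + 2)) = -37088/ 484575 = -0.08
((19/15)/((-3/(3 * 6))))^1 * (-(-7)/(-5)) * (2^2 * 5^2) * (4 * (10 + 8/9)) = 417088/9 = 46343.11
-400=-400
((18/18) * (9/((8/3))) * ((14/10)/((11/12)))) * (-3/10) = -1701/1100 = -1.55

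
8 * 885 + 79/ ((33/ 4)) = 233956/ 33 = 7089.58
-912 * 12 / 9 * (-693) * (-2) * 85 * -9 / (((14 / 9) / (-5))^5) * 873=-927229060760062500 / 2401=-386184531761791.96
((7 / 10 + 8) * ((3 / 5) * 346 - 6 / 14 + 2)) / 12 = 212309 / 1400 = 151.65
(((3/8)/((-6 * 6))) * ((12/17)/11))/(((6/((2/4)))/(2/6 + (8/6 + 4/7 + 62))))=-1349/376992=-0.00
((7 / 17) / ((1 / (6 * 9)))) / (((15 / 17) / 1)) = 126 / 5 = 25.20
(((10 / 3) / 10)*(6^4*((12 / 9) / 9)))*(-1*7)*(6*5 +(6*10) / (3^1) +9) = -26432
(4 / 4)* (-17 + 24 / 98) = -821 / 49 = -16.76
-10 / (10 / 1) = -1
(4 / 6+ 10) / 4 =8 / 3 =2.67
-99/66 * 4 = -6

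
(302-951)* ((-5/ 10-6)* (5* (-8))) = -168740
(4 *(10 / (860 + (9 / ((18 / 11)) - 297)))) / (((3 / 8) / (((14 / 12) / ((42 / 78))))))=4160 / 10233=0.41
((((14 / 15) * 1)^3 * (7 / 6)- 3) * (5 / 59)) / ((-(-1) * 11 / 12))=-83084 / 438075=-0.19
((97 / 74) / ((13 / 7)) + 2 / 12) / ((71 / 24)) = 10072 / 34151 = 0.29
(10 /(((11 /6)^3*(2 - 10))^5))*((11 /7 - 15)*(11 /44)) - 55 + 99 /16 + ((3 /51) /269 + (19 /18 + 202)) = 2970012293245165301696419 /19255376325767674199184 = 154.24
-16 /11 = -1.45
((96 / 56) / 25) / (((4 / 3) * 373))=9 / 65275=0.00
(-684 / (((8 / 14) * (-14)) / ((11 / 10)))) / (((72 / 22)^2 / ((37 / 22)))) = 85063 / 5760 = 14.77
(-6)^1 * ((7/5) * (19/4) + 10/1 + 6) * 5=-1359/2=-679.50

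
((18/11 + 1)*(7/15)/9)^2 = 41209/2205225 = 0.02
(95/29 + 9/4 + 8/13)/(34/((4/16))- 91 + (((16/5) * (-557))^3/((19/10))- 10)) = -4398975/2134798385017948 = -0.00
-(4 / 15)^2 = -16 / 225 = -0.07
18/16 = 9/8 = 1.12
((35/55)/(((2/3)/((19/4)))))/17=399/1496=0.27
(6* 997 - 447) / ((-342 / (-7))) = 4305 / 38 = 113.29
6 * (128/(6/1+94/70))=26880/257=104.59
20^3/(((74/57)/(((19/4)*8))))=8664000/37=234162.16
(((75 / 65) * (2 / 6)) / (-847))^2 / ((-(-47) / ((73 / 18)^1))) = 1825 / 102570834366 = 0.00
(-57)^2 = 3249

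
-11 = -11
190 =190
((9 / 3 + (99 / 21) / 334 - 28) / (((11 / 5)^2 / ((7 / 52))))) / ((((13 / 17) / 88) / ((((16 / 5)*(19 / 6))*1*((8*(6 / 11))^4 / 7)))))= -1335504816046080 / 31817396611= -41974.04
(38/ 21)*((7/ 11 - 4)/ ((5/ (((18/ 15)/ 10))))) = -0.15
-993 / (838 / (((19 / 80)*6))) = -56601 / 33520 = -1.69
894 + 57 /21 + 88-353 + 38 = 4688 /7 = 669.71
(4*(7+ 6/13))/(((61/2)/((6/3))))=1552/793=1.96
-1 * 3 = -3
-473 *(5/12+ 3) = -19393/12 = -1616.08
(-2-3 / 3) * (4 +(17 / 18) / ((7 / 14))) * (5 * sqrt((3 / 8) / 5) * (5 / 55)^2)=-53 * sqrt(30) / 1452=-0.20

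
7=7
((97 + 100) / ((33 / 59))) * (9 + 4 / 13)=3278.28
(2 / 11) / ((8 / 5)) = 5 / 44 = 0.11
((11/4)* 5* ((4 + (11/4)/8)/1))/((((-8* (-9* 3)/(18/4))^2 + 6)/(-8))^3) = -139/56029050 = -0.00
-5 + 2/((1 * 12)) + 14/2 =13/6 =2.17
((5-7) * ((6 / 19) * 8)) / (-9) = 32 / 57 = 0.56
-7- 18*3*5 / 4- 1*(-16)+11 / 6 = -170 / 3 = -56.67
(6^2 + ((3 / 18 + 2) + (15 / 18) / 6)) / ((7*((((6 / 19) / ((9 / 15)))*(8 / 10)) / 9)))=3743 / 32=116.97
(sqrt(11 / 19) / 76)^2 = 11 / 109744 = 0.00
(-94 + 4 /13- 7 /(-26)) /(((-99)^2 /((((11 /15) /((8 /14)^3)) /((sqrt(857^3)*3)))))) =-833147*sqrt(857) /49001027137920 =-0.00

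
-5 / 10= -1 / 2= -0.50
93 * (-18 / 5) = -334.80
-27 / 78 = -9 / 26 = -0.35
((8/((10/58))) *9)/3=696/5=139.20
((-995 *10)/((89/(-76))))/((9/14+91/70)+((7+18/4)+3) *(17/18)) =50148000/92293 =543.36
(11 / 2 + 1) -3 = 7 / 2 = 3.50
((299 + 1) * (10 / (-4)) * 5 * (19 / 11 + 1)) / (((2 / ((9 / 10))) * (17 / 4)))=-202500 / 187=-1082.89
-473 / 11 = -43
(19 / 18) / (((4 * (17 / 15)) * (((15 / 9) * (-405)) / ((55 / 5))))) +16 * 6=5287471 / 55080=96.00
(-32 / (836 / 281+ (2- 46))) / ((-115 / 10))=-2248 / 33143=-0.07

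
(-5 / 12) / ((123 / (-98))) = 245 / 738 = 0.33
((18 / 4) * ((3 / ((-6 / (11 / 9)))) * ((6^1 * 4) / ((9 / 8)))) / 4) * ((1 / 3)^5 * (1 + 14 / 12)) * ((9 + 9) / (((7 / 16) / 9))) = -9152 / 189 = -48.42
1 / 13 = 0.08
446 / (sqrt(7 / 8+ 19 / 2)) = 138.47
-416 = -416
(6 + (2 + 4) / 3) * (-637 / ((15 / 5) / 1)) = -5096 / 3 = -1698.67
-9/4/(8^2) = -9/256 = -0.04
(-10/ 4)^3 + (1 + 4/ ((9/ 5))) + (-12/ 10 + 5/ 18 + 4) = -373/ 40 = -9.32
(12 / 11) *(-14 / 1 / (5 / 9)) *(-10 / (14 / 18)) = 3888 / 11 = 353.45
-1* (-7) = 7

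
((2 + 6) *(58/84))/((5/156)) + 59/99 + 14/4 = 1222721/6930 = 176.44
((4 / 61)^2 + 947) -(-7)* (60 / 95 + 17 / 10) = 681061391 / 706990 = 963.33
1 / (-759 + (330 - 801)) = -1 / 1230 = -0.00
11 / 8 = 1.38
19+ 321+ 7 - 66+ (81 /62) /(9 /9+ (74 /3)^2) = 95560399 /340070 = 281.00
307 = 307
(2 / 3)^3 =8 / 27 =0.30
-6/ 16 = -3/ 8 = -0.38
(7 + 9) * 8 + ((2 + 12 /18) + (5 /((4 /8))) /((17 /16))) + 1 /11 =78635 /561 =140.17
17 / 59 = 0.29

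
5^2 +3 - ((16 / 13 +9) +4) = 179 / 13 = 13.77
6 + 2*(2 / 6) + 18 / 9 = 26 / 3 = 8.67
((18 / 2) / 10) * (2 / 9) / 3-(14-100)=1291 / 15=86.07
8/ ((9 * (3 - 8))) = -8/ 45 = -0.18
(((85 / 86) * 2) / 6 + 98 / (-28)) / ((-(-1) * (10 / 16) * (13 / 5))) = -3272 / 1677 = -1.95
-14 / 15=-0.93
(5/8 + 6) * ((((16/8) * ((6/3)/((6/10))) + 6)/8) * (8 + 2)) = 5035/48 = 104.90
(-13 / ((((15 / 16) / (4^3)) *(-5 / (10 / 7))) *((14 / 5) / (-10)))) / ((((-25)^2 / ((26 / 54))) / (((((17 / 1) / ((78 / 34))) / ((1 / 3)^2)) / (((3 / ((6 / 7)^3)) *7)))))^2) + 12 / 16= 0.75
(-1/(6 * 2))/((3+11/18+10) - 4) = -3/346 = -0.01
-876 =-876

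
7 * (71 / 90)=497 / 90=5.52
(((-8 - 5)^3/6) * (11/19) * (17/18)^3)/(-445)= 118732471/295857360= 0.40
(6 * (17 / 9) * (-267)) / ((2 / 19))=-28747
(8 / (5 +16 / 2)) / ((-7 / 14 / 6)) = -96 / 13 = -7.38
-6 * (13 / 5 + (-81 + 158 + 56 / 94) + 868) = -1336956 / 235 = -5689.17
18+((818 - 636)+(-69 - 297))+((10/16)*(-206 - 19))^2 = 19609.39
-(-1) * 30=30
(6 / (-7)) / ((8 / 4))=-3 / 7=-0.43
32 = 32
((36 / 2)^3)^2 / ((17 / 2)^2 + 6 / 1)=136048896 / 313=434661.01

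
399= 399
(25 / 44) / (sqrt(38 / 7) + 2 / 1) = -35 / 44 + 5 * sqrt(266) / 88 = 0.13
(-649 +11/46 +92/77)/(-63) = 2293679/223146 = 10.28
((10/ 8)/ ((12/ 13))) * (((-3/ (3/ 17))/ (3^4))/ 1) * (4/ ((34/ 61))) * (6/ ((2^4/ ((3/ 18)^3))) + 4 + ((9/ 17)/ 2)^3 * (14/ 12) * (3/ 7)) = -45005561185/ 5501302272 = -8.18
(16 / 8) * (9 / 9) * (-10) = -20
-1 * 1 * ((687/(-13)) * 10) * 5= 34350/13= 2642.31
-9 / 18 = -1 / 2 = -0.50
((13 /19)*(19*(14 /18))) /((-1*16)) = -91 /144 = -0.63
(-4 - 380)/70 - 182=-6562/35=-187.49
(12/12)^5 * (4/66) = 2/33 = 0.06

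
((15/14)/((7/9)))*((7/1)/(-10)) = -27/28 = -0.96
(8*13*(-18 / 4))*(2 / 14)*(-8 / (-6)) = -624 / 7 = -89.14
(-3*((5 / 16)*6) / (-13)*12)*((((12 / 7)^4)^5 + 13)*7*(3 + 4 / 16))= 5677059.33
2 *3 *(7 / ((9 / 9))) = 42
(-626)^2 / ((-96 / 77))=-7543613 / 24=-314317.21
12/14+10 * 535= 37456/7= 5350.86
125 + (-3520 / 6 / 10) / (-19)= 7301 / 57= 128.09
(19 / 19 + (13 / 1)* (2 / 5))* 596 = 18476 / 5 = 3695.20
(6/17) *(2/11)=12/187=0.06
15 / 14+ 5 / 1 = 85 / 14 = 6.07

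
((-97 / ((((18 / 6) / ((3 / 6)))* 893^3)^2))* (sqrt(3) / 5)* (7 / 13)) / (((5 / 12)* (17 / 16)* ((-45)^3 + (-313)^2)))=-2716* sqrt(3) / 14381768705758932053416425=-0.00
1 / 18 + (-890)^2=792100.06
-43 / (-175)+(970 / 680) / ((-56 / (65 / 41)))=801447 / 3903200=0.21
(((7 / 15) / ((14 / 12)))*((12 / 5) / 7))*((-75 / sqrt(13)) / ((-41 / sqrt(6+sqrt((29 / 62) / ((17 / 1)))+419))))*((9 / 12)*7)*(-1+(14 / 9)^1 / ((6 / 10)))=43*sqrt(13702*sqrt(30566)+6137810900) / 280891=12.00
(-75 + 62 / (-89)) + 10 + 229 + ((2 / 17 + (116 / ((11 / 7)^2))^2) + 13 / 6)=315299141173 / 132910998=2372.26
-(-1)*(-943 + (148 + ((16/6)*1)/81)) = -193177/243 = -794.97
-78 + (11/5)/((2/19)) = -571/10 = -57.10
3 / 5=0.60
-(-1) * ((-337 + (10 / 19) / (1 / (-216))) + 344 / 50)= -210807 / 475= -443.80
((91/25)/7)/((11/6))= 78/275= 0.28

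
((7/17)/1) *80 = 560/17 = 32.94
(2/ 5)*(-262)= -524/ 5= -104.80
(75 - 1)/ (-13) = -74/ 13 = -5.69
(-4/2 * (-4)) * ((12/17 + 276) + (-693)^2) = 65351496/17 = 3844205.65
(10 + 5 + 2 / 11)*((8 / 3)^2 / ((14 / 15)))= 26720 / 231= 115.67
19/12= 1.58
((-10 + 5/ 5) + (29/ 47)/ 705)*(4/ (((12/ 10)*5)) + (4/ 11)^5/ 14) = -19222347500/ 3201854931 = -6.00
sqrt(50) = 7.07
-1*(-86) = 86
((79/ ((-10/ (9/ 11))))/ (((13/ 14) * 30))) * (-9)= 2.09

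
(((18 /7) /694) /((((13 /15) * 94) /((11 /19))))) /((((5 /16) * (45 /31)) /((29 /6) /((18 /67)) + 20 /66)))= 1347446 /1268921745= 0.00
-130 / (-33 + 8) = 26 / 5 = 5.20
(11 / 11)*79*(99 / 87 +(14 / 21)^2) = 32627 / 261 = 125.01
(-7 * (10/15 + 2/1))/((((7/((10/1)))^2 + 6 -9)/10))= 56000/753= 74.37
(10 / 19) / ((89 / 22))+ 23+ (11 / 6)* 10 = 210344 / 5073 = 41.46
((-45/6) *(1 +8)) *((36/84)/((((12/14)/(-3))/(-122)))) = -24705/2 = -12352.50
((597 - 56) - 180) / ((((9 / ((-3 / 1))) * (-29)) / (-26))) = -9386 / 87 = -107.89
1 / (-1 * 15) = -1 / 15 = -0.07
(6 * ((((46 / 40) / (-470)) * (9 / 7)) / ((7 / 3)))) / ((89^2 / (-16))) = 7452 / 456051575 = 0.00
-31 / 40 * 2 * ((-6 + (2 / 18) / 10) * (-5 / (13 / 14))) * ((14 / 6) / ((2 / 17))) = -13918597 / 14040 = -991.35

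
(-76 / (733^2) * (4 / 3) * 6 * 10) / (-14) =3040 / 3761023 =0.00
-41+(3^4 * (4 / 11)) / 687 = -103171 / 2519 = -40.96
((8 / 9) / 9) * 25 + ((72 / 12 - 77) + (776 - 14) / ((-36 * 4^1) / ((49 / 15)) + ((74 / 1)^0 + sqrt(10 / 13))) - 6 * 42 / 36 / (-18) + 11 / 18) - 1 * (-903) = 1278607036415 / 1563520401 - 609854 * sqrt(130) / 19302721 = 817.41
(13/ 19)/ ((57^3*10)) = 13/ 35186670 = 0.00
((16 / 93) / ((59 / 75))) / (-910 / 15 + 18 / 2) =-240 / 56699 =-0.00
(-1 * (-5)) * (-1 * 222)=-1110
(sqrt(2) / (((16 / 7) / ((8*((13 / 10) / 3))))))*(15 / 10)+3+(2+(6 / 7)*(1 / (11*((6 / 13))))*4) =91*sqrt(2) / 40+437 / 77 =8.89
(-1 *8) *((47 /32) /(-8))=47 /32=1.47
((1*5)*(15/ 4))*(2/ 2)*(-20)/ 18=-125/ 6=-20.83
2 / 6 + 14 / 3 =5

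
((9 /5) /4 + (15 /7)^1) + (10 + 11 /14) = 1873 /140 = 13.38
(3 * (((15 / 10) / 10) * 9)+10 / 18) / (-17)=-829 / 3060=-0.27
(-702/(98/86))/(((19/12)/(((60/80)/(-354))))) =45279/54929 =0.82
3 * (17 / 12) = 17 / 4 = 4.25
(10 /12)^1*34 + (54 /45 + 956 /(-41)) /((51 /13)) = 237283 /10455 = 22.70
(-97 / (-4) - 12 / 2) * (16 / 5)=292 / 5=58.40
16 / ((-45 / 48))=-256 / 15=-17.07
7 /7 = 1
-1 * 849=-849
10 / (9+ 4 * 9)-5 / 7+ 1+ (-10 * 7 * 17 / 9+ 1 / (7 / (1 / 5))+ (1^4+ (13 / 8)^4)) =-17735469 / 143360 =-123.71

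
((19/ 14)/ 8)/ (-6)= -19/ 672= -0.03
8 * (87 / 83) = 696 / 83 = 8.39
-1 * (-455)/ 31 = 455/ 31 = 14.68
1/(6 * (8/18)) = 3/8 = 0.38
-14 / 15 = -0.93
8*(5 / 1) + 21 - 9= 52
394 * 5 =1970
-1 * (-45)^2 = -2025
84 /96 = 7 /8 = 0.88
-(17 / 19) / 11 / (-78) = 17 / 16302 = 0.00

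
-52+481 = 429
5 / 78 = 0.06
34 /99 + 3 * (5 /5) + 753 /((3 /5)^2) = 207406 /99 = 2095.01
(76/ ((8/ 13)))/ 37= 3.34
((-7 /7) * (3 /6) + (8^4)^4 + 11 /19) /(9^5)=10696049115004931 /2243862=4766803446.47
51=51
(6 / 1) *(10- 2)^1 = 48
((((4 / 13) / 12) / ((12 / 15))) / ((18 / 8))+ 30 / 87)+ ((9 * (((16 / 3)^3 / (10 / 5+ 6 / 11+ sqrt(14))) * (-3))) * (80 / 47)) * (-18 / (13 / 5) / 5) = -20318383243 / 6219369+ 71368704 * sqrt(14) / 55601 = 1535.79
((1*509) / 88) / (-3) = -509 / 264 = -1.93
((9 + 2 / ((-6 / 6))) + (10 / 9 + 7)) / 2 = 68 / 9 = 7.56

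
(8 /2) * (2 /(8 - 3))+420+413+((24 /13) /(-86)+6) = 2349417 /2795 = 840.58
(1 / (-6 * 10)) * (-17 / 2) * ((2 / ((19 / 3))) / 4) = 17 / 1520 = 0.01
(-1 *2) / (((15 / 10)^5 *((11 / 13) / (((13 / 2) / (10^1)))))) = -2704 / 13365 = -0.20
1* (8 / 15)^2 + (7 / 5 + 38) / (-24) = -2443 / 1800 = -1.36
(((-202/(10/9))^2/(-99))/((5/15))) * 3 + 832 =-597481/275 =-2172.66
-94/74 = -47/37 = -1.27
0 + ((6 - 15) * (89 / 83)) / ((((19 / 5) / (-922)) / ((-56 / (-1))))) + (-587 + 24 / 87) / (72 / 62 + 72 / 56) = 3178477391705 / 24284223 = 130886.52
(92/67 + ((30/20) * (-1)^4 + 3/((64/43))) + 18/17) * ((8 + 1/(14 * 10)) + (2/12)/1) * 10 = 1488394315/3061632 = 486.14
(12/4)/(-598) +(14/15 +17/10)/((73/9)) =34884/109135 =0.32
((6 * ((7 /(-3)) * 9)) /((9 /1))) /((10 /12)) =-84 /5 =-16.80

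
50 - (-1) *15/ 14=715/ 14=51.07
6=6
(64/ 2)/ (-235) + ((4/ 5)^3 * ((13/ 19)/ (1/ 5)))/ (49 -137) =-38328/ 245575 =-0.16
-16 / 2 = -8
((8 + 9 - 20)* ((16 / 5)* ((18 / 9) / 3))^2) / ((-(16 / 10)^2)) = 16 / 3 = 5.33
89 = 89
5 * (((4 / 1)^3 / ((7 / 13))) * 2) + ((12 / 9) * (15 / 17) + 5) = 142175 / 119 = 1194.75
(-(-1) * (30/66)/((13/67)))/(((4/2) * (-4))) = -335/1144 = -0.29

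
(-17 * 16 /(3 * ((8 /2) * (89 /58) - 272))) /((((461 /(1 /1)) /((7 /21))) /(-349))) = -1376456 /15994395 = -0.09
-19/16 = -1.19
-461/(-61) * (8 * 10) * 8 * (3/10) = 88512/61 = 1451.02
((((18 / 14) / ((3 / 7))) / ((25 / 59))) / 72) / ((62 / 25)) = 59 / 1488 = 0.04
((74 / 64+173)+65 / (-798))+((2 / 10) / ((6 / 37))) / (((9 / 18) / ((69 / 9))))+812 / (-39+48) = 6026669 / 21280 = 283.21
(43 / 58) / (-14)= -43 / 812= -0.05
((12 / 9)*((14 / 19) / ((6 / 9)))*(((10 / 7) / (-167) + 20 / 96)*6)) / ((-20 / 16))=-236 / 167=-1.41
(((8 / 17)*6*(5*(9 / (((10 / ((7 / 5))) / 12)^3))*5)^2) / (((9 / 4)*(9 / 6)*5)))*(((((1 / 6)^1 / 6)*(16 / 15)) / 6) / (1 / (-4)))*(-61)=38096319873024 / 166015625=229474.30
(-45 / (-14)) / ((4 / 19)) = 855 / 56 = 15.27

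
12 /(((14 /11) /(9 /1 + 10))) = 1254 /7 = 179.14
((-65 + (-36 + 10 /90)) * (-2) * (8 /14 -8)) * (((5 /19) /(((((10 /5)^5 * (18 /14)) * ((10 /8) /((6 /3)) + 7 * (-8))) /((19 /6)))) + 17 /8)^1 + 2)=-4658779112 /753543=-6182.50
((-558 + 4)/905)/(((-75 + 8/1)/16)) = 8864/60635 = 0.15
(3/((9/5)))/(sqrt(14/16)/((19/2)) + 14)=1444/12129 - 19 * sqrt(14)/84903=0.12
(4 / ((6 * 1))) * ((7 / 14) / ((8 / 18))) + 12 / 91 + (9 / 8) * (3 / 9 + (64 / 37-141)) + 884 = 4906243 / 6734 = 728.58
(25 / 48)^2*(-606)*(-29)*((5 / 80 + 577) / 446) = 16902160625 / 2740224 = 6168.17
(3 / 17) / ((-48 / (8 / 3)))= -1 / 102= -0.01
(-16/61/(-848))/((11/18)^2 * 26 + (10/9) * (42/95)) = 3078/101512967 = 0.00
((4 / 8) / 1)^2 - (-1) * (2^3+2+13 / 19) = 831 / 76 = 10.93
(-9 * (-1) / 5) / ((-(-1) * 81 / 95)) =19 / 9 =2.11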